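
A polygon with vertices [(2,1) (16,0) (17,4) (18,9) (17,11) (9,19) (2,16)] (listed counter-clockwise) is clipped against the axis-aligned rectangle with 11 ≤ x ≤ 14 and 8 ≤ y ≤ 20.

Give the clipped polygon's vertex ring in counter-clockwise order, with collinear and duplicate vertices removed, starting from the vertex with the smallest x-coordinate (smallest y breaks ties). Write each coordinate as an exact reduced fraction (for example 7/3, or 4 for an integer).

1. After x ≥ 11: [(11,5/14) (16,0) (17,4) (18,9) (17,11) (11,17)]
2. After x ≤ 14: [(11,5/14) (14,1/7) (14,14) (11,17)]
3. After y ≥ 8: [(11,8) (14,8) (14,14) (11,17)]
4. After y ≤ 20: [(11,8) (14,8) (14,14) (11,17)]
5. Canonical ring: [(11,8) (14,8) (14,14) (11,17)]

Clipped polygon: [(11,8) (14,8) (14,14) (11,17)]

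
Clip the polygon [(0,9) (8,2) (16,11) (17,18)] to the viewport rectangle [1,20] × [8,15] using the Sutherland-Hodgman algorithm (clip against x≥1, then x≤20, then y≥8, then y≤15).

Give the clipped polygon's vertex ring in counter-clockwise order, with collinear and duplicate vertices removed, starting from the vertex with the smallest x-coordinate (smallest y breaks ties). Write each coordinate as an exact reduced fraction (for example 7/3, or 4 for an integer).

Clipped polygon: [(1,65/8) (8/7,8) (40/3,8) (16,11) (116/7,15) (34/3,15) (1,162/17)]

1. After x ≥ 1: [(1,162/17) (1,65/8) (8,2) (16,11) (17,18)]
2. After x ≤ 20: [(1,162/17) (1,65/8) (8,2) (16,11) (17,18)]
3. After y ≥ 8: [(1,162/17) (1,65/8) (8/7,8) (40/3,8) (16,11) (17,18)]
4. After y ≤ 15: [(34/3,15) (1,162/17) (1,65/8) (8/7,8) (40/3,8) (16,11) (116/7,15)]
5. Canonical ring: [(1,65/8) (8/7,8) (40/3,8) (16,11) (116/7,15) (34/3,15) (1,162/17)]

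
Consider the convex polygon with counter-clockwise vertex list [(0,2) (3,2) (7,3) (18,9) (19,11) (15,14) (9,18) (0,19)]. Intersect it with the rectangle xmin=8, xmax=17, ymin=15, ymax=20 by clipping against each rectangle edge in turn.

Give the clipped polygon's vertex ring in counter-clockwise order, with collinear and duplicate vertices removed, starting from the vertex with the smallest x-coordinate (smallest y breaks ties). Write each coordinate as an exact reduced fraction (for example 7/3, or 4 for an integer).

Clipped polygon: [(8,15) (27/2,15) (9,18) (8,163/9)]

1. After x ≥ 8: [(8,39/11) (18,9) (19,11) (15,14) (9,18) (8,163/9)]
2. After x ≤ 17: [(8,39/11) (17,93/11) (17,25/2) (15,14) (9,18) (8,163/9)]
3. After y ≥ 15: [(8,15) (27/2,15) (9,18) (8,163/9)]
4. After y ≤ 20: [(8,15) (27/2,15) (9,18) (8,163/9)]
5. Canonical ring: [(8,15) (27/2,15) (9,18) (8,163/9)]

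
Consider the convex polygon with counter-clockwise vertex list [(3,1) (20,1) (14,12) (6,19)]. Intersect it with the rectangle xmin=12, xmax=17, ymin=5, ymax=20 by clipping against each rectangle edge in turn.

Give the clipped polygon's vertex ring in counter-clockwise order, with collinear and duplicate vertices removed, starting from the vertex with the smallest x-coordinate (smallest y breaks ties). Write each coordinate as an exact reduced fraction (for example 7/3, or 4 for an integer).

Clipped polygon: [(12,5) (17,5) (17,13/2) (14,12) (12,55/4)]

1. After x ≥ 12: [(12,1) (20,1) (14,12) (12,55/4)]
2. After x ≤ 17: [(12,1) (17,1) (17,13/2) (14,12) (12,55/4)]
3. After y ≥ 5: [(12,5) (17,5) (17,13/2) (14,12) (12,55/4)]
4. After y ≤ 20: [(12,5) (17,5) (17,13/2) (14,12) (12,55/4)]
5. Canonical ring: [(12,5) (17,5) (17,13/2) (14,12) (12,55/4)]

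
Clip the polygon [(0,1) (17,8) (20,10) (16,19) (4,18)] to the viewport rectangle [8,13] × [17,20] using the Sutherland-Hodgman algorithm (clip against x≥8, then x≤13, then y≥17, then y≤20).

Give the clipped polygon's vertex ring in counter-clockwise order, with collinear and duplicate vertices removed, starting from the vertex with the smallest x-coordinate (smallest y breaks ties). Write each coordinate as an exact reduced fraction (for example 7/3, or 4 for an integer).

1. After x ≥ 8: [(8,73/17) (17,8) (20,10) (16,19) (8,55/3)]
2. After x ≤ 13: [(8,73/17) (13,108/17) (13,75/4) (8,55/3)]
3. After y ≥ 17: [(8,17) (13,17) (13,75/4) (8,55/3)]
4. After y ≤ 20: [(8,17) (13,17) (13,75/4) (8,55/3)]
5. Canonical ring: [(8,17) (13,17) (13,75/4) (8,55/3)]

Clipped polygon: [(8,17) (13,17) (13,75/4) (8,55/3)]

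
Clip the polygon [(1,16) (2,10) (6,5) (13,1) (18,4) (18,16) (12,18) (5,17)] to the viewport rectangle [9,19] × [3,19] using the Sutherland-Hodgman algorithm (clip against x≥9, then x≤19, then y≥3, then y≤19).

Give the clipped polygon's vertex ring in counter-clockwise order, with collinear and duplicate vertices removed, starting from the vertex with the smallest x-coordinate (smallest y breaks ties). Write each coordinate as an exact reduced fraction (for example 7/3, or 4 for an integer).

Clipped polygon: [(9,23/7) (19/2,3) (49/3,3) (18,4) (18,16) (12,18) (9,123/7)]

1. After x ≥ 9: [(9,23/7) (13,1) (18,4) (18,16) (12,18) (9,123/7)]
2. After x ≤ 19: [(9,23/7) (13,1) (18,4) (18,16) (12,18) (9,123/7)]
3. After y ≥ 3: [(9,23/7) (19/2,3) (49/3,3) (18,4) (18,16) (12,18) (9,123/7)]
4. After y ≤ 19: [(9,23/7) (19/2,3) (49/3,3) (18,4) (18,16) (12,18) (9,123/7)]
5. Canonical ring: [(9,23/7) (19/2,3) (49/3,3) (18,4) (18,16) (12,18) (9,123/7)]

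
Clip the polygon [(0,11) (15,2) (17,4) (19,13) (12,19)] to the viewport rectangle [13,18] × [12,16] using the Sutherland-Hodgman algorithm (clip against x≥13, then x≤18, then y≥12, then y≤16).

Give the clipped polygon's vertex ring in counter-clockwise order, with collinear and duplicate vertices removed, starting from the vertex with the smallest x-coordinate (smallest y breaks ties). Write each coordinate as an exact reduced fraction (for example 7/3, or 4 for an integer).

Clipped polygon: [(13,12) (18,12) (18,97/7) (31/2,16) (13,16)]

1. After x ≥ 13: [(13,16/5) (15,2) (17,4) (19,13) (13,127/7)]
2. After x ≤ 18: [(13,16/5) (15,2) (17,4) (18,17/2) (18,97/7) (13,127/7)]
3. After y ≥ 12: [(13,12) (18,12) (18,97/7) (13,127/7)]
4. After y ≤ 16: [(13,16) (13,12) (18,12) (18,97/7) (31/2,16)]
5. Canonical ring: [(13,12) (18,12) (18,97/7) (31/2,16) (13,16)]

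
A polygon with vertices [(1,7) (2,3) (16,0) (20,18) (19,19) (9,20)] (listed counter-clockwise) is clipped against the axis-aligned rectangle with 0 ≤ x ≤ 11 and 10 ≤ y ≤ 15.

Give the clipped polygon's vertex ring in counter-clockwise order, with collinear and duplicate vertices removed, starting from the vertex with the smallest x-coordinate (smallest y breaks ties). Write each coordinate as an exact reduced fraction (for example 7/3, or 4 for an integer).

Clipped polygon: [(37/13,10) (11,10) (11,15) (77/13,15)]

1. After x ≥ 0: [(1,7) (2,3) (16,0) (20,18) (19,19) (9,20)]
2. After x ≤ 11: [(1,7) (2,3) (11,15/14) (11,99/5) (9,20)]
3. After y ≥ 10: [(37/13,10) (11,10) (11,99/5) (9,20)]
4. After y ≤ 15: [(77/13,15) (37/13,10) (11,10) (11,15)]
5. Canonical ring: [(37/13,10) (11,10) (11,15) (77/13,15)]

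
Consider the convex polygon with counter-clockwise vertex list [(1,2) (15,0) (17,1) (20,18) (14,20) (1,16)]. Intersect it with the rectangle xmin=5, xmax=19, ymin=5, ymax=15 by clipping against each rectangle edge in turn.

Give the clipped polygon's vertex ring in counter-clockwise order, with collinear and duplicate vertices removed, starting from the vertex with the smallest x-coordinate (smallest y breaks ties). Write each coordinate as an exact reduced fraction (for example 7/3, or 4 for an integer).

1. After x ≥ 5: [(5,10/7) (15,0) (17,1) (20,18) (14,20) (5,224/13)]
2. After x ≤ 19: [(5,10/7) (15,0) (17,1) (19,37/3) (19,55/3) (14,20) (5,224/13)]
3. After y ≥ 5: [(5,5) (301/17,5) (19,37/3) (19,55/3) (14,20) (5,224/13)]
4. After y ≤ 15: [(5,15) (5,5) (301/17,5) (19,37/3) (19,15)]
5. Canonical ring: [(5,5) (301/17,5) (19,37/3) (19,15) (5,15)]

Clipped polygon: [(5,5) (301/17,5) (19,37/3) (19,15) (5,15)]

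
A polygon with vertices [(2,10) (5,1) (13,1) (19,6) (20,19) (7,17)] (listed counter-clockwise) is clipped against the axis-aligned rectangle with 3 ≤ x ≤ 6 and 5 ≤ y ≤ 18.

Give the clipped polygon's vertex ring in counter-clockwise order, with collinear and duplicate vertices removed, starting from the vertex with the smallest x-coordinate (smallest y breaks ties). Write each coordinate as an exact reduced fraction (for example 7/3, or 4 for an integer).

Clipped polygon: [(3,7) (11/3,5) (6,5) (6,78/5) (3,57/5)]

1. After x ≥ 3: [(3,57/5) (3,7) (5,1) (13,1) (19,6) (20,19) (7,17)]
2. After x ≤ 6: [(6,78/5) (3,57/5) (3,7) (5,1) (6,1)]
3. After y ≥ 5: [(6,5) (6,78/5) (3,57/5) (3,7) (11/3,5)]
4. After y ≤ 18: [(6,5) (6,78/5) (3,57/5) (3,7) (11/3,5)]
5. Canonical ring: [(3,7) (11/3,5) (6,5) (6,78/5) (3,57/5)]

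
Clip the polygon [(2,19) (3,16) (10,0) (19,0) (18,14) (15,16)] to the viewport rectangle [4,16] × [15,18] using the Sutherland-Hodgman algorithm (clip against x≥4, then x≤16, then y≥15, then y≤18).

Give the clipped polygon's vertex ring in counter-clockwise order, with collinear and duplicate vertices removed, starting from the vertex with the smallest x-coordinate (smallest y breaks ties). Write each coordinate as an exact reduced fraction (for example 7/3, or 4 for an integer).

1. After x ≥ 4: [(4,241/13) (4,96/7) (10,0) (19,0) (18,14) (15,16)]
2. After x ≤ 16: [(4,241/13) (4,96/7) (10,0) (16,0) (16,46/3) (15,16)]
3. After y ≥ 15: [(4,241/13) (4,15) (16,15) (16,46/3) (15,16)]
4. After y ≤ 18: [(19/3,18) (4,18) (4,15) (16,15) (16,46/3) (15,16)]
5. Canonical ring: [(4,15) (16,15) (16,46/3) (15,16) (19/3,18) (4,18)]

Clipped polygon: [(4,15) (16,15) (16,46/3) (15,16) (19/3,18) (4,18)]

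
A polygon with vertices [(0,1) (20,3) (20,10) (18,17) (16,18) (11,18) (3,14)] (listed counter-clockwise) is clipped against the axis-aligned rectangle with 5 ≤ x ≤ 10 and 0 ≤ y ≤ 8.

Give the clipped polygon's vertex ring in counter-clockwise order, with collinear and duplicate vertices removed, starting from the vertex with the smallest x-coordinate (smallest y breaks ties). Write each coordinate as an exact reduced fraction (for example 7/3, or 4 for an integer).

Clipped polygon: [(5,3/2) (10,2) (10,8) (5,8)]

1. After x ≥ 5: [(5,3/2) (20,3) (20,10) (18,17) (16,18) (11,18) (5,15)]
2. After x ≤ 10: [(5,3/2) (10,2) (10,35/2) (5,15)]
3. After y ≥ 0: [(5,3/2) (10,2) (10,35/2) (5,15)]
4. After y ≤ 8: [(5,8) (5,3/2) (10,2) (10,8)]
5. Canonical ring: [(5,3/2) (10,2) (10,8) (5,8)]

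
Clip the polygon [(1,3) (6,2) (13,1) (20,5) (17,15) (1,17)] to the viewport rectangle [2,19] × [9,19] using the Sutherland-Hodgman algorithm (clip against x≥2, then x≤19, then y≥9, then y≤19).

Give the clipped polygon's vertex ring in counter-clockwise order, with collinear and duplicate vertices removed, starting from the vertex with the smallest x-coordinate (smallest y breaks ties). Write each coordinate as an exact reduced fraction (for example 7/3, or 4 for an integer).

Clipped polygon: [(2,9) (94/5,9) (17,15) (2,135/8)]

1. After x ≥ 2: [(2,14/5) (6,2) (13,1) (20,5) (17,15) (2,135/8)]
2. After x ≤ 19: [(2,14/5) (6,2) (13,1) (19,31/7) (19,25/3) (17,15) (2,135/8)]
3. After y ≥ 9: [(2,9) (94/5,9) (17,15) (2,135/8)]
4. After y ≤ 19: [(2,9) (94/5,9) (17,15) (2,135/8)]
5. Canonical ring: [(2,9) (94/5,9) (17,15) (2,135/8)]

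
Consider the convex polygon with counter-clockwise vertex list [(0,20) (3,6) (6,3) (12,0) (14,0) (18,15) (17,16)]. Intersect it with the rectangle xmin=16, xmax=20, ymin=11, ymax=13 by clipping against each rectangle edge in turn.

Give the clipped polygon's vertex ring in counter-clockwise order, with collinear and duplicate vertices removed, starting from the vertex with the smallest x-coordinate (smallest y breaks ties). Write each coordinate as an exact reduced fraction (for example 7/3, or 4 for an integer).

1. After x ≥ 16: [(16,276/17) (16,15/2) (18,15) (17,16)]
2. After x ≤ 20: [(16,276/17) (16,15/2) (18,15) (17,16)]
3. After y ≥ 11: [(16,276/17) (16,11) (254/15,11) (18,15) (17,16)]
4. After y ≤ 13: [(16,13) (16,11) (254/15,11) (262/15,13)]
5. Canonical ring: [(16,11) (254/15,11) (262/15,13) (16,13)]

Clipped polygon: [(16,11) (254/15,11) (262/15,13) (16,13)]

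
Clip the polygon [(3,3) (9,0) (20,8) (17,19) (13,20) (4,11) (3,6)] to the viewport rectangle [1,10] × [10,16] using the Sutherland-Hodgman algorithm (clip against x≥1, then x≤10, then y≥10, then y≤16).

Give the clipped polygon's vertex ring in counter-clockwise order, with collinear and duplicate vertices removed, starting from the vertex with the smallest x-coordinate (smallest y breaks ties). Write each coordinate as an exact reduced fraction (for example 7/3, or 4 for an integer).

1. After x ≥ 1: [(3,3) (9,0) (20,8) (17,19) (13,20) (4,11) (3,6)]
2. After x ≤ 10: [(3,3) (9,0) (10,8/11) (10,17) (4,11) (3,6)]
3. After y ≥ 10: [(10,10) (10,17) (4,11) (19/5,10)]
4. After y ≤ 16: [(10,10) (10,16) (9,16) (4,11) (19/5,10)]
5. Canonical ring: [(19/5,10) (10,10) (10,16) (9,16) (4,11)]

Clipped polygon: [(19/5,10) (10,10) (10,16) (9,16) (4,11)]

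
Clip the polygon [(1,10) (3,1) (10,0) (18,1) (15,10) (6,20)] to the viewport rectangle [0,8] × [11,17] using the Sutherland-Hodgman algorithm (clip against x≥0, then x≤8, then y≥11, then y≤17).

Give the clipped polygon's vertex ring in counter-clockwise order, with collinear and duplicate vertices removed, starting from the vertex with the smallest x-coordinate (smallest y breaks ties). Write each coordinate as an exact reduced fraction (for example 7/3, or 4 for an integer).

Clipped polygon: [(3/2,11) (8,11) (8,17) (9/2,17)]

1. After x ≥ 0: [(1,10) (3,1) (10,0) (18,1) (15,10) (6,20)]
2. After x ≤ 8: [(1,10) (3,1) (8,2/7) (8,160/9) (6,20)]
3. After y ≥ 11: [(3/2,11) (8,11) (8,160/9) (6,20)]
4. After y ≤ 17: [(9/2,17) (3/2,11) (8,11) (8,17)]
5. Canonical ring: [(3/2,11) (8,11) (8,17) (9/2,17)]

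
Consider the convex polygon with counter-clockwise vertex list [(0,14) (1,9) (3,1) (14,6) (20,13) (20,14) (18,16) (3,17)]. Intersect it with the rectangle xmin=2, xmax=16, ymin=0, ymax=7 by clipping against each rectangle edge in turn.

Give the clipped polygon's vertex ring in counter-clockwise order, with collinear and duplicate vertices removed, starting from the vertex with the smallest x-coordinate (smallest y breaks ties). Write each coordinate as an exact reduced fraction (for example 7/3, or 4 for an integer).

1. After x ≥ 2: [(2,16) (2,5) (3,1) (14,6) (20,13) (20,14) (18,16) (3,17)]
2. After x ≤ 16: [(2,16) (2,5) (3,1) (14,6) (16,25/3) (16,242/15) (3,17)]
3. After y ≥ 0: [(2,16) (2,5) (3,1) (14,6) (16,25/3) (16,242/15) (3,17)]
4. After y ≤ 7: [(2,7) (2,5) (3,1) (14,6) (104/7,7)]
5. Canonical ring: [(2,5) (3,1) (14,6) (104/7,7) (2,7)]

Clipped polygon: [(2,5) (3,1) (14,6) (104/7,7) (2,7)]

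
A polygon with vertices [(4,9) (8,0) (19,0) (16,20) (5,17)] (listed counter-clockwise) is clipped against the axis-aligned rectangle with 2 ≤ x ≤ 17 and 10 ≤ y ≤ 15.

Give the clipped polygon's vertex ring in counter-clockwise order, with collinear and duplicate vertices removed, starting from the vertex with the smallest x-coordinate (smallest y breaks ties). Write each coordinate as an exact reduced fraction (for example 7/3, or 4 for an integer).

1. After x ≥ 2: [(4,9) (8,0) (19,0) (16,20) (5,17)]
2. After x ≤ 17: [(4,9) (8,0) (17,0) (17,40/3) (16,20) (5,17)]
3. After y ≥ 10: [(33/8,10) (17,10) (17,40/3) (16,20) (5,17)]
4. After y ≤ 15: [(19/4,15) (33/8,10) (17,10) (17,40/3) (67/4,15)]
5. Canonical ring: [(33/8,10) (17,10) (17,40/3) (67/4,15) (19/4,15)]

Clipped polygon: [(33/8,10) (17,10) (17,40/3) (67/4,15) (19/4,15)]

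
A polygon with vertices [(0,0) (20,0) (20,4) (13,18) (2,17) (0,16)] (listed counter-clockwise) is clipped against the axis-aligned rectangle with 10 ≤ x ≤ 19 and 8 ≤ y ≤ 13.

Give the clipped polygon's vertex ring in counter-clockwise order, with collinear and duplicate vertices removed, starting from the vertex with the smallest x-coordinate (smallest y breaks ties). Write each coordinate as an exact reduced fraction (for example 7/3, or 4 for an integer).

Clipped polygon: [(10,8) (18,8) (31/2,13) (10,13)]

1. After x ≥ 10: [(10,0) (20,0) (20,4) (13,18) (10,195/11)]
2. After x ≤ 19: [(10,0) (19,0) (19,6) (13,18) (10,195/11)]
3. After y ≥ 8: [(10,8) (18,8) (13,18) (10,195/11)]
4. After y ≤ 13: [(10,13) (10,8) (18,8) (31/2,13)]
5. Canonical ring: [(10,8) (18,8) (31/2,13) (10,13)]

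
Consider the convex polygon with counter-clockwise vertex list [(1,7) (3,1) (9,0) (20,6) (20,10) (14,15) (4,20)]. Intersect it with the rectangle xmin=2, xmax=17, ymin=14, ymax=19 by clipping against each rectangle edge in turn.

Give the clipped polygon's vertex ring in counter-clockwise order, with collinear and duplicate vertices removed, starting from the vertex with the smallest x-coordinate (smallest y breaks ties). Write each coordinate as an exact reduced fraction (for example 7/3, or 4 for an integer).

Clipped polygon: [(34/13,14) (76/5,14) (14,15) (6,19) (49/13,19)]

1. After x ≥ 2: [(2,34/3) (2,4) (3,1) (9,0) (20,6) (20,10) (14,15) (4,20)]
2. After x ≤ 17: [(2,34/3) (2,4) (3,1) (9,0) (17,48/11) (17,25/2) (14,15) (4,20)]
3. After y ≥ 14: [(34/13,14) (76/5,14) (14,15) (4,20)]
4. After y ≤ 19: [(49/13,19) (34/13,14) (76/5,14) (14,15) (6,19)]
5. Canonical ring: [(34/13,14) (76/5,14) (14,15) (6,19) (49/13,19)]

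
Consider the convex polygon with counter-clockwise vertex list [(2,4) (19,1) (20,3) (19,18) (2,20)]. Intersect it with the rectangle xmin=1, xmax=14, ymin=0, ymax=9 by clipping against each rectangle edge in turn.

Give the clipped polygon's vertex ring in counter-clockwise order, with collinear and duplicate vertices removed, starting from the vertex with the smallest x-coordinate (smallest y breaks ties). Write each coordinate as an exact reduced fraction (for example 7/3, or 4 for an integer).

Clipped polygon: [(2,4) (14,32/17) (14,9) (2,9)]

1. After x ≥ 1: [(2,4) (19,1) (20,3) (19,18) (2,20)]
2. After x ≤ 14: [(2,4) (14,32/17) (14,316/17) (2,20)]
3. After y ≥ 0: [(2,4) (14,32/17) (14,316/17) (2,20)]
4. After y ≤ 9: [(2,9) (2,4) (14,32/17) (14,9)]
5. Canonical ring: [(2,4) (14,32/17) (14,9) (2,9)]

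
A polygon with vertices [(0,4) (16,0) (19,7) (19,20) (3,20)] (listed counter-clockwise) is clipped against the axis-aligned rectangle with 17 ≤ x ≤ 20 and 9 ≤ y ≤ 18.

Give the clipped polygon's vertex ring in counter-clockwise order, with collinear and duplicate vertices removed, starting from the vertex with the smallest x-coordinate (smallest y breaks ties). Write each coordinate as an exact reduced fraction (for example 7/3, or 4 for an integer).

Clipped polygon: [(17,9) (19,9) (19,18) (17,18)]

1. After x ≥ 17: [(17,7/3) (19,7) (19,20) (17,20)]
2. After x ≤ 20: [(17,7/3) (19,7) (19,20) (17,20)]
3. After y ≥ 9: [(17,9) (19,9) (19,20) (17,20)]
4. After y ≤ 18: [(17,18) (17,9) (19,9) (19,18)]
5. Canonical ring: [(17,9) (19,9) (19,18) (17,18)]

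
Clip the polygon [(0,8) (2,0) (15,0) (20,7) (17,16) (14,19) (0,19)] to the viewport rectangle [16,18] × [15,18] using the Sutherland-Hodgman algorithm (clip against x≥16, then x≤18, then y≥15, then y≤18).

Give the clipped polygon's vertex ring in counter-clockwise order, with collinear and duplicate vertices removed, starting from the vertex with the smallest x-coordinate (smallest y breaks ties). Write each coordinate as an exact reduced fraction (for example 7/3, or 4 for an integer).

1. After x ≥ 16: [(16,7/5) (20,7) (17,16) (16,17)]
2. After x ≤ 18: [(16,7/5) (18,21/5) (18,13) (17,16) (16,17)]
3. After y ≥ 15: [(16,15) (52/3,15) (17,16) (16,17)]
4. After y ≤ 18: [(16,15) (52/3,15) (17,16) (16,17)]
5. Canonical ring: [(16,15) (52/3,15) (17,16) (16,17)]

Clipped polygon: [(16,15) (52/3,15) (17,16) (16,17)]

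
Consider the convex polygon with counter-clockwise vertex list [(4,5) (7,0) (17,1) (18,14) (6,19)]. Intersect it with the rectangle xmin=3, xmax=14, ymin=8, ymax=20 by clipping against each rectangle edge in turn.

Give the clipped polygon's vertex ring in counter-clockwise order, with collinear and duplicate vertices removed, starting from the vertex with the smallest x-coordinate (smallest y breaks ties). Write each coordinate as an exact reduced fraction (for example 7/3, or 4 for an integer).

1. After x ≥ 3: [(4,5) (7,0) (17,1) (18,14) (6,19)]
2. After x ≤ 14: [(4,5) (7,0) (14,7/10) (14,47/3) (6,19)]
3. After y ≥ 8: [(31/7,8) (14,8) (14,47/3) (6,19)]
4. After y ≤ 20: [(31/7,8) (14,8) (14,47/3) (6,19)]
5. Canonical ring: [(31/7,8) (14,8) (14,47/3) (6,19)]

Clipped polygon: [(31/7,8) (14,8) (14,47/3) (6,19)]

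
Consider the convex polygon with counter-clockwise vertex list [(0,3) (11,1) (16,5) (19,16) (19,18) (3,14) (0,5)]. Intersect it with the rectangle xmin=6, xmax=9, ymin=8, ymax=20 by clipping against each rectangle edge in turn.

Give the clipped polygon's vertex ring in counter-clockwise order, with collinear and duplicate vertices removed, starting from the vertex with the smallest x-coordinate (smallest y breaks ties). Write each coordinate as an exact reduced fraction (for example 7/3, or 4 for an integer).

1. After x ≥ 6: [(6,21/11) (11,1) (16,5) (19,16) (19,18) (6,59/4)]
2. After x ≤ 9: [(6,21/11) (9,15/11) (9,31/2) (6,59/4)]
3. After y ≥ 8: [(6,8) (9,8) (9,31/2) (6,59/4)]
4. After y ≤ 20: [(6,8) (9,8) (9,31/2) (6,59/4)]
5. Canonical ring: [(6,8) (9,8) (9,31/2) (6,59/4)]

Clipped polygon: [(6,8) (9,8) (9,31/2) (6,59/4)]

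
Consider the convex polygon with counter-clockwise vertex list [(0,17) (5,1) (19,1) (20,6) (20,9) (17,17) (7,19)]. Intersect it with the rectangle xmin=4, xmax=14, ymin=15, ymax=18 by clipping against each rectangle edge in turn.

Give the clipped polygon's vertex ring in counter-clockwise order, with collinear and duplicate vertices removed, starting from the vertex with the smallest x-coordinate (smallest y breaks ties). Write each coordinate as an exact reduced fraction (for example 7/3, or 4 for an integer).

1. After x ≥ 4: [(4,127/7) (4,21/5) (5,1) (19,1) (20,6) (20,9) (17,17) (7,19)]
2. After x ≤ 14: [(4,127/7) (4,21/5) (5,1) (14,1) (14,88/5) (7,19)]
3. After y ≥ 15: [(4,127/7) (4,15) (14,15) (14,88/5) (7,19)]
4. After y ≤ 18: [(4,18) (4,15) (14,15) (14,88/5) (12,18)]
5. Canonical ring: [(4,15) (14,15) (14,88/5) (12,18) (4,18)]

Clipped polygon: [(4,15) (14,15) (14,88/5) (12,18) (4,18)]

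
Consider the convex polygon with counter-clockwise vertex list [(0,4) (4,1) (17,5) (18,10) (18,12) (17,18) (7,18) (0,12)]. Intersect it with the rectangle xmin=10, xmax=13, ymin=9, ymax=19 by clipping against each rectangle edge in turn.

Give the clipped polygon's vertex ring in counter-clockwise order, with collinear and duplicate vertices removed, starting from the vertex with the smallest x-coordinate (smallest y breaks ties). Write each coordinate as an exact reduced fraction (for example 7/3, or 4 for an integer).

1. After x ≥ 10: [(10,37/13) (17,5) (18,10) (18,12) (17,18) (10,18)]
2. After x ≤ 13: [(10,37/13) (13,49/13) (13,18) (10,18)]
3. After y ≥ 9: [(10,9) (13,9) (13,18) (10,18)]
4. After y ≤ 19: [(10,9) (13,9) (13,18) (10,18)]
5. Canonical ring: [(10,9) (13,9) (13,18) (10,18)]

Clipped polygon: [(10,9) (13,9) (13,18) (10,18)]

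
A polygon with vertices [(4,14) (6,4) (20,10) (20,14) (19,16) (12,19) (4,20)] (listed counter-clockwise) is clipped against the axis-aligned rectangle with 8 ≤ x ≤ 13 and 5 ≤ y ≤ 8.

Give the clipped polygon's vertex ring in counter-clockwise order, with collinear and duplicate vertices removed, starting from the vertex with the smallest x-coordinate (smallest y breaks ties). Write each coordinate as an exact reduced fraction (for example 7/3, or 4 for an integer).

Clipped polygon: [(8,5) (25/3,5) (13,7) (13,8) (8,8)]

1. After x ≥ 8: [(8,34/7) (20,10) (20,14) (19,16) (12,19) (8,39/2)]
2. After x ≤ 13: [(8,34/7) (13,7) (13,130/7) (12,19) (8,39/2)]
3. After y ≥ 5: [(8,5) (25/3,5) (13,7) (13,130/7) (12,19) (8,39/2)]
4. After y ≤ 8: [(8,8) (8,5) (25/3,5) (13,7) (13,8)]
5. Canonical ring: [(8,5) (25/3,5) (13,7) (13,8) (8,8)]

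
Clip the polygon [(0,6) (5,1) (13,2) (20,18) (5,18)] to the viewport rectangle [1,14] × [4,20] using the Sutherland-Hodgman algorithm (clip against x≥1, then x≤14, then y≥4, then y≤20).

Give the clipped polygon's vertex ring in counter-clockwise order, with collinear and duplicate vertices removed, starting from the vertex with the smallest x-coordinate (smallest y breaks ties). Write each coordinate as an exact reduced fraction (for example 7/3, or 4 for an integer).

1. After x ≥ 1: [(1,42/5) (1,5) (5,1) (13,2) (20,18) (5,18)]
2. After x ≤ 14: [(1,42/5) (1,5) (5,1) (13,2) (14,30/7) (14,18) (5,18)]
3. After y ≥ 4: [(1,42/5) (1,5) (2,4) (111/8,4) (14,30/7) (14,18) (5,18)]
4. After y ≤ 20: [(1,42/5) (1,5) (2,4) (111/8,4) (14,30/7) (14,18) (5,18)]
5. Canonical ring: [(1,5) (2,4) (111/8,4) (14,30/7) (14,18) (5,18) (1,42/5)]

Clipped polygon: [(1,5) (2,4) (111/8,4) (14,30/7) (14,18) (5,18) (1,42/5)]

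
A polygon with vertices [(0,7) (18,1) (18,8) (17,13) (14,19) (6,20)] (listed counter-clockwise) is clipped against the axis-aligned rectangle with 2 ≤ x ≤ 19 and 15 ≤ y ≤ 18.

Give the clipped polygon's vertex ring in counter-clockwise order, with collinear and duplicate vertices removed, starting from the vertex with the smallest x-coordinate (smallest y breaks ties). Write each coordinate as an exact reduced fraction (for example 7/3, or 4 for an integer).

Clipped polygon: [(48/13,15) (16,15) (29/2,18) (66/13,18)]

1. After x ≥ 2: [(2,34/3) (2,19/3) (18,1) (18,8) (17,13) (14,19) (6,20)]
2. After x ≤ 19: [(2,34/3) (2,19/3) (18,1) (18,8) (17,13) (14,19) (6,20)]
3. After y ≥ 15: [(48/13,15) (16,15) (14,19) (6,20)]
4. After y ≤ 18: [(66/13,18) (48/13,15) (16,15) (29/2,18)]
5. Canonical ring: [(48/13,15) (16,15) (29/2,18) (66/13,18)]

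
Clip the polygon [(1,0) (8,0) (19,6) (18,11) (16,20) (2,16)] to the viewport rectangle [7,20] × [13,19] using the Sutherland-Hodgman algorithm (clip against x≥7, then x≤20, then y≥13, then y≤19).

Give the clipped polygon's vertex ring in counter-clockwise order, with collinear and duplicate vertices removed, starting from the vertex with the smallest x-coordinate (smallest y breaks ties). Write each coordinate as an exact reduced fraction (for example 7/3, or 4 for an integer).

1. After x ≥ 7: [(7,0) (8,0) (19,6) (18,11) (16,20) (7,122/7)]
2. After x ≤ 20: [(7,0) (8,0) (19,6) (18,11) (16,20) (7,122/7)]
3. After y ≥ 13: [(7,13) (158/9,13) (16,20) (7,122/7)]
4. After y ≤ 19: [(7,13) (158/9,13) (146/9,19) (25/2,19) (7,122/7)]
5. Canonical ring: [(7,13) (158/9,13) (146/9,19) (25/2,19) (7,122/7)]

Clipped polygon: [(7,13) (158/9,13) (146/9,19) (25/2,19) (7,122/7)]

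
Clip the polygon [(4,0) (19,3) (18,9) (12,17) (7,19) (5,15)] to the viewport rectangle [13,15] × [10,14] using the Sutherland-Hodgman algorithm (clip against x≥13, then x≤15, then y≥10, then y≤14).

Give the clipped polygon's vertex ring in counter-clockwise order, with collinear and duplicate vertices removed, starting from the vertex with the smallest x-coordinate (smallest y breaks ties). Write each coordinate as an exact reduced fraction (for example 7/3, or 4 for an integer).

1. After x ≥ 13: [(13,9/5) (19,3) (18,9) (13,47/3)]
2. After x ≤ 15: [(13,9/5) (15,11/5) (15,13) (13,47/3)]
3. After y ≥ 10: [(13,10) (15,10) (15,13) (13,47/3)]
4. After y ≤ 14: [(13,14) (13,10) (15,10) (15,13) (57/4,14)]
5. Canonical ring: [(13,10) (15,10) (15,13) (57/4,14) (13,14)]

Clipped polygon: [(13,10) (15,10) (15,13) (57/4,14) (13,14)]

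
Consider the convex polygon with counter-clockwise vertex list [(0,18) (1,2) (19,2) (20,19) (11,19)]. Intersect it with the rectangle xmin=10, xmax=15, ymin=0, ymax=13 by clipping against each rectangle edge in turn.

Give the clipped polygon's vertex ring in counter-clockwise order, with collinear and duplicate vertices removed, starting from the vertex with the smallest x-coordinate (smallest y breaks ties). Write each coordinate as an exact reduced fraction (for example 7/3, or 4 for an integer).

Clipped polygon: [(10,2) (15,2) (15,13) (10,13)]

1. After x ≥ 10: [(10,208/11) (10,2) (19,2) (20,19) (11,19)]
2. After x ≤ 15: [(10,208/11) (10,2) (15,2) (15,19) (11,19)]
3. After y ≥ 0: [(10,208/11) (10,2) (15,2) (15,19) (11,19)]
4. After y ≤ 13: [(10,13) (10,2) (15,2) (15,13)]
5. Canonical ring: [(10,2) (15,2) (15,13) (10,13)]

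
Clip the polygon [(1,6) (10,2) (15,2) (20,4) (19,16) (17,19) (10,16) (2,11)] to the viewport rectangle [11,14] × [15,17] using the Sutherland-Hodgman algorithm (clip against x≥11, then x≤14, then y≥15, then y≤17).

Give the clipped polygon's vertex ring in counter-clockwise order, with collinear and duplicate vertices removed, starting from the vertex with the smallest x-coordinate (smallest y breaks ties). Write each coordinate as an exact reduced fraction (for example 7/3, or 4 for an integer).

Clipped polygon: [(11,15) (14,15) (14,17) (37/3,17) (11,115/7)]

1. After x ≥ 11: [(11,2) (15,2) (20,4) (19,16) (17,19) (11,115/7)]
2. After x ≤ 14: [(11,2) (14,2) (14,124/7) (11,115/7)]
3. After y ≥ 15: [(11,15) (14,15) (14,124/7) (11,115/7)]
4. After y ≤ 17: [(11,15) (14,15) (14,17) (37/3,17) (11,115/7)]
5. Canonical ring: [(11,15) (14,15) (14,17) (37/3,17) (11,115/7)]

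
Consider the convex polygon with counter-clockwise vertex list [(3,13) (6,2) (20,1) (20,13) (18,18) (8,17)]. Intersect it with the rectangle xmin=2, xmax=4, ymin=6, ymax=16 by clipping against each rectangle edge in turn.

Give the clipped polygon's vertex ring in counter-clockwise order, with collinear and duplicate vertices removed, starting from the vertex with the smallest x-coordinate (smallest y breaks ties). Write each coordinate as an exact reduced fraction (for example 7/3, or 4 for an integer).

1. After x ≥ 2: [(3,13) (6,2) (20,1) (20,13) (18,18) (8,17)]
2. After x ≤ 4: [(4,69/5) (3,13) (4,28/3)]
3. After y ≥ 6: [(4,69/5) (3,13) (4,28/3)]
4. After y ≤ 16: [(4,69/5) (3,13) (4,28/3)]
5. Canonical ring: [(3,13) (4,28/3) (4,69/5)]

Clipped polygon: [(3,13) (4,28/3) (4,69/5)]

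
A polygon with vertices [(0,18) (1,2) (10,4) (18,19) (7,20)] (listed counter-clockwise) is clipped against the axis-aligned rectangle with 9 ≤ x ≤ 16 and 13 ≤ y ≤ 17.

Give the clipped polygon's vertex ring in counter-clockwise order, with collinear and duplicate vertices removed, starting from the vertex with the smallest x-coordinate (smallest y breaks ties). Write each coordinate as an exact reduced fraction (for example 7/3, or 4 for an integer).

1. After x ≥ 9: [(9,34/9) (10,4) (18,19) (9,218/11)]
2. After x ≤ 16: [(9,34/9) (10,4) (16,61/4) (16,211/11) (9,218/11)]
3. After y ≥ 13: [(9,13) (74/5,13) (16,61/4) (16,211/11) (9,218/11)]
4. After y ≤ 17: [(9,17) (9,13) (74/5,13) (16,61/4) (16,17)]
5. Canonical ring: [(9,13) (74/5,13) (16,61/4) (16,17) (9,17)]

Clipped polygon: [(9,13) (74/5,13) (16,61/4) (16,17) (9,17)]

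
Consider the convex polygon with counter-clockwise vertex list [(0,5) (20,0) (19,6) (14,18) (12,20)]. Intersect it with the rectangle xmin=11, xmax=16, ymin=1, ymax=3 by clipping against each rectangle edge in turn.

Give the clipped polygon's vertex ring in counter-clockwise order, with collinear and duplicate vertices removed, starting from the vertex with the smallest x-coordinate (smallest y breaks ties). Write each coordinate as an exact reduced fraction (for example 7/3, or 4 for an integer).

1. After x ≥ 11: [(11,75/4) (11,9/4) (20,0) (19,6) (14,18) (12,20)]
2. After x ≤ 16: [(11,75/4) (11,9/4) (16,1) (16,66/5) (14,18) (12,20)]
3. After y ≥ 1: [(11,75/4) (11,9/4) (16,1) (16,66/5) (14,18) (12,20)]
4. After y ≤ 3: [(11,3) (11,9/4) (16,1) (16,3)]
5. Canonical ring: [(11,9/4) (16,1) (16,3) (11,3)]

Clipped polygon: [(11,9/4) (16,1) (16,3) (11,3)]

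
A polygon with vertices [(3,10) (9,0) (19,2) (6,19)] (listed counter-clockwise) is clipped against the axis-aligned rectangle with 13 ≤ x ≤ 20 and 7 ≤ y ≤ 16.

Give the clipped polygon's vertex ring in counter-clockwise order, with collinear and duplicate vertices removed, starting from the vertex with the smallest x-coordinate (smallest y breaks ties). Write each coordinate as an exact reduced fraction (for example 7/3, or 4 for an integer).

Clipped polygon: [(13,7) (258/17,7) (13,128/13)]

1. After x ≥ 13: [(13,4/5) (19,2) (13,128/13)]
2. After x ≤ 20: [(13,4/5) (19,2) (13,128/13)]
3. After y ≥ 7: [(13,7) (258/17,7) (13,128/13)]
4. After y ≤ 16: [(13,7) (258/17,7) (13,128/13)]
5. Canonical ring: [(13,7) (258/17,7) (13,128/13)]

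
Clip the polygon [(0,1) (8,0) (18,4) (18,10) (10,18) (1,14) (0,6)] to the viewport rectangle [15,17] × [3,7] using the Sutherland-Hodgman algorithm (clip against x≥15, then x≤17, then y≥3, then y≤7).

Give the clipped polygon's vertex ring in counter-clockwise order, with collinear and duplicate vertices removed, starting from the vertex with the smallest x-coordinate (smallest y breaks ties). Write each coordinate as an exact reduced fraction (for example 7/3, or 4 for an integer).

1. After x ≥ 15: [(15,14/5) (18,4) (18,10) (15,13)]
2. After x ≤ 17: [(15,14/5) (17,18/5) (17,11) (15,13)]
3. After y ≥ 3: [(15,3) (31/2,3) (17,18/5) (17,11) (15,13)]
4. After y ≤ 7: [(15,7) (15,3) (31/2,3) (17,18/5) (17,7)]
5. Canonical ring: [(15,3) (31/2,3) (17,18/5) (17,7) (15,7)]

Clipped polygon: [(15,3) (31/2,3) (17,18/5) (17,7) (15,7)]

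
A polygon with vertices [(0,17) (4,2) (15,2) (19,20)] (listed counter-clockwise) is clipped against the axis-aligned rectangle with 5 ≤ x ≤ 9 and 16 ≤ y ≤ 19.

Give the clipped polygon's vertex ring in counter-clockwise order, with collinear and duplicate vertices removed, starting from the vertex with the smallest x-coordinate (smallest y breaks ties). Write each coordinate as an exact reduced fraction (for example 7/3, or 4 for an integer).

Clipped polygon: [(5,16) (9,16) (9,350/19) (5,338/19)]

1. After x ≥ 5: [(5,338/19) (5,2) (15,2) (19,20)]
2. After x ≤ 9: [(9,350/19) (5,338/19) (5,2) (9,2)]
3. After y ≥ 16: [(9,16) (9,350/19) (5,338/19) (5,16)]
4. After y ≤ 19: [(9,16) (9,350/19) (5,338/19) (5,16)]
5. Canonical ring: [(5,16) (9,16) (9,350/19) (5,338/19)]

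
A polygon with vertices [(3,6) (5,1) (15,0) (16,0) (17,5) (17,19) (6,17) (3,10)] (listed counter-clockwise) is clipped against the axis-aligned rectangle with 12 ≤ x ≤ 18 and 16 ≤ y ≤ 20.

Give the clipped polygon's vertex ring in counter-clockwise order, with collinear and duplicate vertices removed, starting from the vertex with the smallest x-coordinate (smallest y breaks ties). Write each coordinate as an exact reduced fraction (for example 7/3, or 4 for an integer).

1. After x ≥ 12: [(12,3/10) (15,0) (16,0) (17,5) (17,19) (12,199/11)]
2. After x ≤ 18: [(12,3/10) (15,0) (16,0) (17,5) (17,19) (12,199/11)]
3. After y ≥ 16: [(12,16) (17,16) (17,19) (12,199/11)]
4. After y ≤ 20: [(12,16) (17,16) (17,19) (12,199/11)]
5. Canonical ring: [(12,16) (17,16) (17,19) (12,199/11)]

Clipped polygon: [(12,16) (17,16) (17,19) (12,199/11)]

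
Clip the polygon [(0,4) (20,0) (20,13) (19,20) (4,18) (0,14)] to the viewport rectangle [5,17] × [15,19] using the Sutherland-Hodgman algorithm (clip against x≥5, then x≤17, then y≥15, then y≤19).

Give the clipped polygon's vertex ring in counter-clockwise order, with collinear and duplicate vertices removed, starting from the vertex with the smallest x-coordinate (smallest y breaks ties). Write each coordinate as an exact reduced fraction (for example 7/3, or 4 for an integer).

1. After x ≥ 5: [(5,3) (20,0) (20,13) (19,20) (5,272/15)]
2. After x ≤ 17: [(5,3) (17,3/5) (17,296/15) (5,272/15)]
3. After y ≥ 15: [(5,15) (17,15) (17,296/15) (5,272/15)]
4. After y ≤ 19: [(5,15) (17,15) (17,19) (23/2,19) (5,272/15)]
5. Canonical ring: [(5,15) (17,15) (17,19) (23/2,19) (5,272/15)]

Clipped polygon: [(5,15) (17,15) (17,19) (23/2,19) (5,272/15)]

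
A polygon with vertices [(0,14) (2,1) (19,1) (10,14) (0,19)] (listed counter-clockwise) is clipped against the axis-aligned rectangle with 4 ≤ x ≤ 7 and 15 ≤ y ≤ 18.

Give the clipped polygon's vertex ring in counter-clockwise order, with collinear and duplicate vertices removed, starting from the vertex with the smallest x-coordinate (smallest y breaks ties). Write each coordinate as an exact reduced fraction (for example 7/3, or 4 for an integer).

1. After x ≥ 4: [(4,1) (19,1) (10,14) (4,17)]
2. After x ≤ 7: [(4,1) (7,1) (7,31/2) (4,17)]
3. After y ≥ 15: [(4,15) (7,15) (7,31/2) (4,17)]
4. After y ≤ 18: [(4,15) (7,15) (7,31/2) (4,17)]
5. Canonical ring: [(4,15) (7,15) (7,31/2) (4,17)]

Clipped polygon: [(4,15) (7,15) (7,31/2) (4,17)]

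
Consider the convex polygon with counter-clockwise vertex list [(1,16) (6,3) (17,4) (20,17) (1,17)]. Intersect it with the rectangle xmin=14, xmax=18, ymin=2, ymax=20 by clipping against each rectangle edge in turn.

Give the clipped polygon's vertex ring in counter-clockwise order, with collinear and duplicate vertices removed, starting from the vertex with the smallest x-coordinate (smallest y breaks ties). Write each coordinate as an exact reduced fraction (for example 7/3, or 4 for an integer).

1. After x ≥ 14: [(14,41/11) (17,4) (20,17) (14,17)]
2. After x ≤ 18: [(14,41/11) (17,4) (18,25/3) (18,17) (14,17)]
3. After y ≥ 2: [(14,41/11) (17,4) (18,25/3) (18,17) (14,17)]
4. After y ≤ 20: [(14,41/11) (17,4) (18,25/3) (18,17) (14,17)]
5. Canonical ring: [(14,41/11) (17,4) (18,25/3) (18,17) (14,17)]

Clipped polygon: [(14,41/11) (17,4) (18,25/3) (18,17) (14,17)]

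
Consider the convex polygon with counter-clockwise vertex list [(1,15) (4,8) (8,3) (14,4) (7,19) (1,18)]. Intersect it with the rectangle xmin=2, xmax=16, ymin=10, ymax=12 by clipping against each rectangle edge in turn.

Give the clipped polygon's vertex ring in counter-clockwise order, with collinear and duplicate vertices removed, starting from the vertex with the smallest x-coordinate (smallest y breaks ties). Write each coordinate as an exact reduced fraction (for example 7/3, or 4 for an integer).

Clipped polygon: [(16/7,12) (22/7,10) (56/5,10) (154/15,12)]

1. After x ≥ 2: [(2,38/3) (4,8) (8,3) (14,4) (7,19) (2,109/6)]
2. After x ≤ 16: [(2,38/3) (4,8) (8,3) (14,4) (7,19) (2,109/6)]
3. After y ≥ 10: [(2,38/3) (22/7,10) (56/5,10) (7,19) (2,109/6)]
4. After y ≤ 12: [(16/7,12) (22/7,10) (56/5,10) (154/15,12)]
5. Canonical ring: [(16/7,12) (22/7,10) (56/5,10) (154/15,12)]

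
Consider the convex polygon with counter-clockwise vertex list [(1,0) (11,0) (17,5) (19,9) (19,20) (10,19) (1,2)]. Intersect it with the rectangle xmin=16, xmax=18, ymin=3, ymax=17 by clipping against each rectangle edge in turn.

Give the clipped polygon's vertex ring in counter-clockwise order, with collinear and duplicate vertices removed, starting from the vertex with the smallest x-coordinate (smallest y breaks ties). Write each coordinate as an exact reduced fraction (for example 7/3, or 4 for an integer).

1. After x ≥ 16: [(16,25/6) (17,5) (19,9) (19,20) (16,59/3)]
2. After x ≤ 18: [(16,25/6) (17,5) (18,7) (18,179/9) (16,59/3)]
3. After y ≥ 3: [(16,25/6) (17,5) (18,7) (18,179/9) (16,59/3)]
4. After y ≤ 17: [(16,17) (16,25/6) (17,5) (18,7) (18,17)]
5. Canonical ring: [(16,25/6) (17,5) (18,7) (18,17) (16,17)]

Clipped polygon: [(16,25/6) (17,5) (18,7) (18,17) (16,17)]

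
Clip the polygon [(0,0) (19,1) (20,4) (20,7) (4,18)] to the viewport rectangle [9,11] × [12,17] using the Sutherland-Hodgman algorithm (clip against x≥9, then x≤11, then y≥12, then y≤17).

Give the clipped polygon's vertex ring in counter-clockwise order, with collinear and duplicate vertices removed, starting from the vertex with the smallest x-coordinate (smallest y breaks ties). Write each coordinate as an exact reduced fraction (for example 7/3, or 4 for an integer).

Clipped polygon: [(9,12) (11,12) (11,211/16) (9,233/16)]

1. After x ≥ 9: [(9,9/19) (19,1) (20,4) (20,7) (9,233/16)]
2. After x ≤ 11: [(9,9/19) (11,11/19) (11,211/16) (9,233/16)]
3. After y ≥ 12: [(9,12) (11,12) (11,211/16) (9,233/16)]
4. After y ≤ 17: [(9,12) (11,12) (11,211/16) (9,233/16)]
5. Canonical ring: [(9,12) (11,12) (11,211/16) (9,233/16)]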